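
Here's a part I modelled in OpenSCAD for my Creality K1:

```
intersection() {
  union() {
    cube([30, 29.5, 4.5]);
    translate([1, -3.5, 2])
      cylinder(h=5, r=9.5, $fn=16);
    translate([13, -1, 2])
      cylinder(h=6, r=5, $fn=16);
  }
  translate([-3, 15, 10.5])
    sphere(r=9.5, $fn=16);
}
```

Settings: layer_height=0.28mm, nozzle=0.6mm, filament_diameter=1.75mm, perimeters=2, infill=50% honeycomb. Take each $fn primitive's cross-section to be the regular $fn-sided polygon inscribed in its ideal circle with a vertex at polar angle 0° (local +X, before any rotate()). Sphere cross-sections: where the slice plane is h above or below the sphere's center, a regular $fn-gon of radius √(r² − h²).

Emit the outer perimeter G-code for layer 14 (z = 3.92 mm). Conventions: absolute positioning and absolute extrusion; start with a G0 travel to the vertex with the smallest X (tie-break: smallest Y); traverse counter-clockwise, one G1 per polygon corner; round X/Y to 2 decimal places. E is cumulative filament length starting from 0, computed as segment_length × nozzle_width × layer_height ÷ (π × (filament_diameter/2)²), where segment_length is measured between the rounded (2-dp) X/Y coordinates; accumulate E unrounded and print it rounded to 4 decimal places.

G0 X0.00 Y8.92 Z3.92
G1 X1.85 Y10.15 E0.1552
G1 X3.33 Y12.38 E0.3421
G1 X3.85 Y15.00 E0.5287
G1 X3.33 Y17.62 E0.7152
G1 X1.85 Y19.85 E0.9022
G1 X0.00 Y21.08 E1.0573
G1 X0.00 Y8.92 E1.9067

At z = 3.92 mm: the cube (footprint 30×29.5) is included at this height; the cylinder at (1, -3.5): section is a regular 16-gon, circumradius r=9.5; the cylinder at (13, -1): section is a regular 16-gon, circumradius r=5; Taking the union: the regions partially overlap (shared area 79.67 mm²), so overlapping operands fuse into one piece — 1 connected region; the r=9.5 sphere at (-3, 15) contributes a regular 16-gon of circumradius √(9.5²−6.58²) = 6.852; Keeping only the common overlap: the r=9.5 sphere at (-3, 15) partially overlaps the result so far; clipping to the common part keeps 32.62 mm² — 1 connected region. The outline is a single polygon with 7 vertices. Extrusion per mm of travel: 0.6 × 0.28 / (π × 0.875²) = 0.069846. Accumulating E over each segment gives final E = 1.9067.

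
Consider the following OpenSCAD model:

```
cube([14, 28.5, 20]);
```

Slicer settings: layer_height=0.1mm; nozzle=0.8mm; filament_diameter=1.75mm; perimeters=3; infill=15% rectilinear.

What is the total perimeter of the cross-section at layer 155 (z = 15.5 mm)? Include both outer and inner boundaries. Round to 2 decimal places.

85.00 mm

At z = 15.5 mm: the cube (footprint 14×28.5) is included at this height (perimeter 85.00 mm). Overall, the cross-section is a single solid region. Total boundary length (outer) = 85.00 mm.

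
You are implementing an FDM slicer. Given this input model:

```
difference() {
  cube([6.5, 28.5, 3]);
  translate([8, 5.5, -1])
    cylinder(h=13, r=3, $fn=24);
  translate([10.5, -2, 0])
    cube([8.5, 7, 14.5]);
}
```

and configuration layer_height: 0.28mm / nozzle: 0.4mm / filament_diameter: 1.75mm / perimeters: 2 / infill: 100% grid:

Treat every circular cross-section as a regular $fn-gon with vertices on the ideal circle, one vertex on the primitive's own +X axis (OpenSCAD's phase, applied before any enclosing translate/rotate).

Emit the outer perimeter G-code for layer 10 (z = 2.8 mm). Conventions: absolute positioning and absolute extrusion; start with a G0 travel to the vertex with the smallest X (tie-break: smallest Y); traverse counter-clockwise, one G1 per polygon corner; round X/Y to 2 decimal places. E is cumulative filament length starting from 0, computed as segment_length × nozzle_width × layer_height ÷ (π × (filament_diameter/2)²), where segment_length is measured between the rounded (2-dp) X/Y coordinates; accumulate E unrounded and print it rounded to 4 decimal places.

G0 X0.00 Y0.00 Z2.80
G1 X6.50 Y0.00 E0.3027
G1 X6.50 Y2.90 E0.4377
G1 X5.88 Y3.38 E0.4742
G1 X5.40 Y4.00 E0.5107
G1 X5.10 Y4.72 E0.5470
G1 X5.00 Y5.50 E0.5837
G1 X5.10 Y6.28 E0.6203
G1 X5.40 Y7.00 E0.6566
G1 X5.88 Y7.62 E0.6931
G1 X6.50 Y8.10 E0.7296
G1 X6.50 Y28.50 E1.6795
G1 X0.00 Y28.50 E1.9822
G1 X0.00 Y0.00 E3.3093

At z = 2.8 mm: the cube is present — its section is the full 6.5×28.5 rectangle; the r=3 cylinder at (8, 5.5) gives a regular 24-gon of circumradius 3 (constant along its height); the 8.5×7 cube at (10.5, -2) contributes its full rectangle; Subtracting the remaining from the first: starting from the 6.5×28.5 cube, the r=3 cylinder at (8, 5.5) partially overlaps it — only the 5.42 mm² overlap (of its 27.95 mm²) is removed, clipping the outline; the 8.5×7 cube at (10.5, -2) misses the remaining region (no effect) — 1 connected region. The outline is a single polygon with 13 vertices. Extrusion per mm of travel: 0.4 × 0.28 / (π × 0.875²) = 0.046564. Accumulating E over each segment gives final E = 3.3093.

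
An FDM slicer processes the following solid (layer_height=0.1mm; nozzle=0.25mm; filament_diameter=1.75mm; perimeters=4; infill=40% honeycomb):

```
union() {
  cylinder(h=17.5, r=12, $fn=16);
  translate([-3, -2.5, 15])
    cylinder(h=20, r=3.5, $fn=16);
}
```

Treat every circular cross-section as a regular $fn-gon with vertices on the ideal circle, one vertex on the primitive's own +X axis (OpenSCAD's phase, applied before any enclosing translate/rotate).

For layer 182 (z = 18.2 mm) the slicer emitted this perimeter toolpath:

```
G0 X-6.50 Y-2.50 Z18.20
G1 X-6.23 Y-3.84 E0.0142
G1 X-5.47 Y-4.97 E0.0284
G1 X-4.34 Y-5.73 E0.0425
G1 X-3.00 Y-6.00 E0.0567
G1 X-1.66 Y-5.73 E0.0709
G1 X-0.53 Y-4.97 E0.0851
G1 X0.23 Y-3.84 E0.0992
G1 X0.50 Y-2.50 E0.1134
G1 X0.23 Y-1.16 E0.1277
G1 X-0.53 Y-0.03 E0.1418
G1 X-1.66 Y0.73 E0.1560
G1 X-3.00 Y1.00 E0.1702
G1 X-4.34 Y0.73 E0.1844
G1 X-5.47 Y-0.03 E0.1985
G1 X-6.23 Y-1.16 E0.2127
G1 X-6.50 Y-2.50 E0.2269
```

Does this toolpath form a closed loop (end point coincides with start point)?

Start point (G0): (-6.50, -2.50). End point (last G1): the path returns to the start — closed.

yes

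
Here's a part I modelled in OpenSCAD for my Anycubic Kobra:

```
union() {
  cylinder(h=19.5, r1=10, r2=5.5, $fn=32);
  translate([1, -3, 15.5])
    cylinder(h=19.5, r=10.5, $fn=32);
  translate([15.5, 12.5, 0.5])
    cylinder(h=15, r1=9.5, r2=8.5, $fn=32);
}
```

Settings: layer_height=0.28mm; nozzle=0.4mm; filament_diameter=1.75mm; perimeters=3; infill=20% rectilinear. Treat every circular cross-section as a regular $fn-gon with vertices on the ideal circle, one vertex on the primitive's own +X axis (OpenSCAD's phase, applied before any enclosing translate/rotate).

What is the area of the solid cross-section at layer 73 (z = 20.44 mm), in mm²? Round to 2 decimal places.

344.14 mm²

At z = 20.44 mm: the cone is not intersected at this z (z outside [0, 19.5]); the cylinder at (1, -3): section is a regular 32-gon, circumradius r=10.5 (area = (32/2)·10.500²·sin(360°/32) = 344.14 mm²); the cone at (15.5, 12.5) does not reach this height (z outside [0.5, 15.5]); Merging all regions: only the r=10.5 cylinder at (1, -3) is present, so the union is just that shape — area = 344.14 mm². Overall, the cross-section is a single solid region. Net area = 344.14 mm².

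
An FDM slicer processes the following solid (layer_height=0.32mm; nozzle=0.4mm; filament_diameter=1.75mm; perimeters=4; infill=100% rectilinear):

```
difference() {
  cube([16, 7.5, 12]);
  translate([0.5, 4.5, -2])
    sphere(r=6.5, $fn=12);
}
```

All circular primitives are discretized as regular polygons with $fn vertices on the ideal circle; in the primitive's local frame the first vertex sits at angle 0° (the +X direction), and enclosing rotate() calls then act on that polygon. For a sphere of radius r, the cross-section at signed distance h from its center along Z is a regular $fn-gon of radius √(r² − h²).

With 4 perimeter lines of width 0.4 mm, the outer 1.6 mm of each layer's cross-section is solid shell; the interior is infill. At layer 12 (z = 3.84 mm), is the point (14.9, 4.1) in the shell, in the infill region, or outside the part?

At z = 3.84 mm: the cube is present — its section is the full 16×7.5 rectangle; the sphere at (0.5, 4.5): section is a regular 12-gon, circumradius = √(r²−h²) = √(6.5²−5.84²) = 2.854; After the difference (first − rest): starting from the 16×7.5 cube, the r=6.5 sphere at (0.5, 4.5) partially overlaps it — only the 15.00 mm² overlap (of its 24.43 mm²) is removed, clipping the outline — 1 connected region. Overall, the cross-section is a single solid region. The nearest boundary edge runs (16.00, 7.50)→(16.00, 0.00); distance from the point to it = 1.10 mm. The point is inside the cross-section, 1.10 mm from the nearest boundary — within the 1.6 mm shell band (4 × 0.4).

shell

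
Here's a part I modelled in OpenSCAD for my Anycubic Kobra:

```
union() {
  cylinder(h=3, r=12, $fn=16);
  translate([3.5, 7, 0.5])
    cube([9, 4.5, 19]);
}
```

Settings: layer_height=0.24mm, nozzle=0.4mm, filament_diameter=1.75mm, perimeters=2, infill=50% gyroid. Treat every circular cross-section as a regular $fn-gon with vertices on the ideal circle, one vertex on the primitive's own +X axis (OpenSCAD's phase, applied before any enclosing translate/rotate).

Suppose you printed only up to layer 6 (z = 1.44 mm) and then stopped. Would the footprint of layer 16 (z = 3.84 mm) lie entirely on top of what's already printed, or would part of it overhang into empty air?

entirely on top

Compare the two slices. At z = 1.44: the r=12 cylinder gives a regular 16-gon of circumradius 12 (constant along its height) (area = (16/2)·12.000²·sin(360°/16) = 440.85 mm²); the 9×4.5 cube at (3.5, 7) contributes its full rectangle (area 40.50 mm²); Combining (union): the regions partially overlap — summed areas 481.35 mm² minus the doubly-counted overlap 16.16 mm² gives 465.19 mm² — area = 465.19 mm². At z = 3.84: the cylinder is absent (z outside [0, 3]); the cube at (3.5, 7) is present — its section is the full 9×4.5 rectangle (area 40.50 mm²); Taking the union: only the 9×4.5 cube at (3.5, 7) is present, so the union is just that shape — area = 40.50 mm². Checking containment: the cross-section at z = 3.84 is a subset of the cross-section at z = 1.44.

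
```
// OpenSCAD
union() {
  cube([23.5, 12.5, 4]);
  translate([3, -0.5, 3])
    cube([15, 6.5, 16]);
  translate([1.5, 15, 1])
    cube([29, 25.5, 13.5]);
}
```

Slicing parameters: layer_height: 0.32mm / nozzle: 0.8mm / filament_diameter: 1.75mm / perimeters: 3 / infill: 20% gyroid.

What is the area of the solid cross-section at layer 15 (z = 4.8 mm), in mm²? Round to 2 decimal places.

At z = 4.8 mm: the cube is not intersected at this z (z outside [0, 4]); the cube at (3, -0.5) (footprint 15×6.5) is included at this height (area 97.50 mm²); the cube at (1.5, 15) (footprint 29×25.5) is included at this height (area 739.50 mm²); Taking the union: the 2 present regions are separate (no shared area or edge), so areas and boundary lengths simply add and each stays a separate island — area = 837.00 mm². Overall, the cross-section has 2 separate islands. Net area = 837.00 mm².

837.00 mm²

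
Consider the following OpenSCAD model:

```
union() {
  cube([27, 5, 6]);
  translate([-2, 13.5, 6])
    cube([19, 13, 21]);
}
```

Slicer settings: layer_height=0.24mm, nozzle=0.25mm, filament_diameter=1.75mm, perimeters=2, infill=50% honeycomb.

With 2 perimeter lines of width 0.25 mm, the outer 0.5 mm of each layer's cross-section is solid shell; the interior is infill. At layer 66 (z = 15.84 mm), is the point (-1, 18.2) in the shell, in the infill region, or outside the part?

infill

At z = 15.84 mm: the cube does not reach this height (z outside [0, 6]); the cube at (-2, 13.5) (footprint 19×13) is included at this height; Combining (union): only the 19×13 cube at (-2, 13.5) is present, so the union is just that shape — 1 connected region. Overall, the cross-section is a single solid region. The nearest boundary edge runs (-2.00, 26.50)→(-2.00, 13.50); distance from the point to it = 1.00 mm. The point is inside the cross-section and 1.00 mm from the nearest boundary — more than the 0.5 mm shell width (2 × 0.25), so it's in the infill interior.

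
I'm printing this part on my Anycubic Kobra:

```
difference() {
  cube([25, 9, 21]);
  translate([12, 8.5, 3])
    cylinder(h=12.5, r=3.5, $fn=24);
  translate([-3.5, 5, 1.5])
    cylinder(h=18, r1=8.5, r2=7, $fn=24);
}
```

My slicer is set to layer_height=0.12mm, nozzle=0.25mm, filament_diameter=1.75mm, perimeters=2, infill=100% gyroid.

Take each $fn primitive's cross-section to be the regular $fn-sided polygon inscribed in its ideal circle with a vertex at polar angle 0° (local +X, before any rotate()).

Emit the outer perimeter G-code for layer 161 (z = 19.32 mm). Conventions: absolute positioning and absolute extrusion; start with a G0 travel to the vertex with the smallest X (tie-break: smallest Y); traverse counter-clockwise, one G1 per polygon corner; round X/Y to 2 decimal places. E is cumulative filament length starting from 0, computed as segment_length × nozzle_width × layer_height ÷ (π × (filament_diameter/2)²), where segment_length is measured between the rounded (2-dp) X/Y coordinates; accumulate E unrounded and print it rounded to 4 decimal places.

At z = 19.32 mm: the cube (footprint 25×9) is included at this height; the cylinder at (12, 8.5) does not reach this height (z outside [3, 15.5]); the cone at (-3.5, 5) (r1=8.5→r2=7) has section circumradius 7.015 here — a regular 24-gon; Taking the first minus the rest: starting from the 25×9 cube, the cone at (-3.5, 5) partially overlaps it — only the 26.39 mm² overlap (of its 152.84 mm²) is removed, clipping the outline — 1 connected region. The outline is a single polygon with 10 vertices. Extrusion per mm of travel: 0.25 × 0.12 / (π × 0.875²) = 0.012473. Accumulating E over each segment gives final E = 0.8137.

G0 X1.41 Y0.00 Z19.32
G1 X25.00 Y0.00 E0.2942
G1 X25.00 Y9.00 E0.4065
G1 X2.20 Y9.00 E0.6909
G1 X2.58 Y8.51 E0.6986
G1 X3.28 Y6.82 E0.7214
G1 X3.52 Y5.00 E0.7443
G1 X3.28 Y3.18 E0.7672
G1 X2.58 Y1.49 E0.7900
G1 X1.46 Y0.04 E0.8129
G1 X1.41 Y0.00 E0.8137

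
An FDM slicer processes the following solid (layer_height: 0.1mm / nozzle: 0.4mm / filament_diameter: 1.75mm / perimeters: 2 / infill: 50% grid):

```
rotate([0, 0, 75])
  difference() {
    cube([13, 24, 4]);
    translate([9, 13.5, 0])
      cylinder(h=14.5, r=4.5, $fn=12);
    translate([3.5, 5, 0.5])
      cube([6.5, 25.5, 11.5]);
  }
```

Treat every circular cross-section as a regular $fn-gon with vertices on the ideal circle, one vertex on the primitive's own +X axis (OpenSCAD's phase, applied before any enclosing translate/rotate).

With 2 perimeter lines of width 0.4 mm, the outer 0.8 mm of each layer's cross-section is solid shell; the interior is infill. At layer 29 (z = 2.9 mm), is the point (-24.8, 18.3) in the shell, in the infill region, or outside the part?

outside

At z = 2.9 mm: the 13×24 cube contributes its full rectangle; the r=4.5 cylinder at (9, 13.5) gives a regular 12-gon of circumradius 4.5 (constant along its height); the cube at (3.5, 5) (footprint 6.5×25.5) is included at this height; Subtracting the remaining from the first: starting from the 13×24 cube, the r=4.5 cylinder at (9, 13.5) partially overlaps it — only the 59.82 mm² overlap (of its 60.75 mm²) is removed, clipping the outline; the 6.5×25.5 cube at (3.5, 5) partially overlaps it — only the 84.39 mm² overlap (of its 165.75 mm²) is removed, clipping the outline — 2 connected regions; (whole slice rotated 75° about Z — lengths, areas and connectivity unchanged). Overall, the cross-section has 2 separate islands. Undo the 75° rotation: the query point maps to (11.258, 28.691) in the un-rotated model frame. The nearest boundary edge runs (10.00, 24.00)→(13.00, 24.00); distance from the point to it = 4.69 mm. The point is not inside any of the regions above, so it lies outside the cross-section (4.69 mm from the nearest boundary).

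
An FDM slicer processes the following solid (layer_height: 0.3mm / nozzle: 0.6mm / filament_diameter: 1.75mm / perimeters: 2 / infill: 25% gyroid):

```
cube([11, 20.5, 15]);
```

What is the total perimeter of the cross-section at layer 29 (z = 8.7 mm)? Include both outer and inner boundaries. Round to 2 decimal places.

63.00 mm

At z = 8.7 mm: the cube is present — its section is the full 11×20.5 rectangle (perimeter 63.00 mm). Overall, the cross-section is a single solid region. Total boundary length (outer) = 63.00 mm.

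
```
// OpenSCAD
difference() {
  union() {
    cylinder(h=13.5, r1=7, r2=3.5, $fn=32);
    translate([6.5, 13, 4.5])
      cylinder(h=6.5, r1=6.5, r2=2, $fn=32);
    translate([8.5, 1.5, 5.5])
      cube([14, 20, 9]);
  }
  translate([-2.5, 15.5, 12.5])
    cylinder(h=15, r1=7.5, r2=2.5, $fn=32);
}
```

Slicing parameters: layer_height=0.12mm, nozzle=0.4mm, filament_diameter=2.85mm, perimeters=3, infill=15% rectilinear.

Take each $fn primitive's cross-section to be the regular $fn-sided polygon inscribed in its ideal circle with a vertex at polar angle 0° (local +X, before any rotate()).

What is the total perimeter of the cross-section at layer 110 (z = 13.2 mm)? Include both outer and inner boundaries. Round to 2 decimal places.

90.44 mm

At z = 13.2 mm: the cone contributes a regular 32-gon of circumradius 3.578 (interpolated between r1=7 and r2=3.5 at t=0.978) (perimeter = 2·32·3.578·sin(180°/32) = 22.44 mm); the cone at (6.5, 13) is absent (z outside [4.5, 11]); the 14×20 cube at (8.5, 1.5) contributes its full rectangle (perimeter 68.00 mm); Combining (union): the 2 present regions are separate (no shared area or edge), so areas and boundary lengths simply add and each stays a separate island — boundary = 90.44 mm; the cone at (-2.5, 15.5) contributes a regular 32-gon of circumradius 7.267 (interpolated between r1=7.5 and r2=2.5 at t=0.047) (perimeter = 2·32·7.267·sin(180°/32) = 45.58 mm); Subtracting the remaining from the first: starting from the result so far, the cone at (-2.5, 15.5) misses the remaining region (no effect) — boundary = 90.44 mm. Overall, the cross-section has 2 separate islands. Total boundary length (outer) = 90.44 mm.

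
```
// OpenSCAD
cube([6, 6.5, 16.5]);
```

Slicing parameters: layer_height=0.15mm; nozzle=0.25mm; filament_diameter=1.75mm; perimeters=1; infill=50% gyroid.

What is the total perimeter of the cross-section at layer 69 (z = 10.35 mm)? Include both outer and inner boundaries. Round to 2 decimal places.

At z = 10.35 mm: the 6×6.5 cube contributes its full rectangle (perimeter 25.00 mm). Overall, the cross-section is a single solid region. Total boundary length (outer) = 25.00 mm.

25.00 mm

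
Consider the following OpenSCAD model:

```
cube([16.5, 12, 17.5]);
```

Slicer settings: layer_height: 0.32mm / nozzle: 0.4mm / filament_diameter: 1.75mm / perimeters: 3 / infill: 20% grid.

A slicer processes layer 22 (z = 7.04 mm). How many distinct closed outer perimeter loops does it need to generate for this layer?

At z = 7.04 mm: the cube (footprint 16.5×12) is included at this height. The result has 1 disconnected region.

1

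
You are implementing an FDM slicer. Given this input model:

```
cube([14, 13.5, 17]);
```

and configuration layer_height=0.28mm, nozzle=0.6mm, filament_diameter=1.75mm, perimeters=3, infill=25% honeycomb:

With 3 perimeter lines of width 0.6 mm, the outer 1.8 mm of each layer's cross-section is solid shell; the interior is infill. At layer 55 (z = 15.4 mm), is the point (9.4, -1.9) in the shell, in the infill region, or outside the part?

outside

At z = 15.4 mm: the 14×13.5 cube contributes its full rectangle. Overall, the cross-section is a single solid region. The nearest boundary edge runs (0.00, 0.00)→(14.00, 0.00); distance from the point to it = 1.90 mm. The point is not inside any of the regions above, so it lies outside the cross-section (1.90 mm from the nearest boundary).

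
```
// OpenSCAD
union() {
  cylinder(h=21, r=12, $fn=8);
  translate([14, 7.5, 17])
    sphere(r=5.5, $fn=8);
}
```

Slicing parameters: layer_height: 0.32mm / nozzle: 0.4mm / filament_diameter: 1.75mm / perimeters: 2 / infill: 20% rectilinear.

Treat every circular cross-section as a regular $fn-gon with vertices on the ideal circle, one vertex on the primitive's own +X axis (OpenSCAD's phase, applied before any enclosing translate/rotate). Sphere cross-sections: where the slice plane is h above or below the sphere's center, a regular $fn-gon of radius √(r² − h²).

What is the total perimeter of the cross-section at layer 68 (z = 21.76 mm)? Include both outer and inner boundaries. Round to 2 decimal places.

At z = 21.76 mm: the cylinder does not reach this height (z outside [0, 21]); the sphere at (14, 7.5): section is a regular 8-gon, circumradius = √(r²−h²) = √(5.5²−4.76²) = 2.755 (perimeter = 2·8·2.755·sin(180°/8) = 16.87 mm); Merging all regions: only the r=5.5 sphere at (14, 7.5) is present, so the union is just that shape — boundary = 16.87 mm. Overall, the cross-section is a single solid region. Total boundary length (outer) = 16.87 mm.

16.87 mm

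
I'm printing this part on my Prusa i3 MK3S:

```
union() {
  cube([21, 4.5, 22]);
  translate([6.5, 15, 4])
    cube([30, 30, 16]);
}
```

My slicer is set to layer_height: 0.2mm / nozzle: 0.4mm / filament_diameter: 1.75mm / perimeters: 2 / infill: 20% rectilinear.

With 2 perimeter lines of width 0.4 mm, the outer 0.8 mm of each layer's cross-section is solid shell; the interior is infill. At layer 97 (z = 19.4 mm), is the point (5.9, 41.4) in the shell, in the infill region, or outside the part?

At z = 19.4 mm: the cube (footprint 21×4.5) is included at this height; the cube at (6.5, 15) (footprint 30×30) is included at this height; Combining (union): the 2 present regions are separate (no shared area or edge), so areas and boundary lengths simply add and each stays a separate island — 2 connected regions. Overall, the cross-section has 2 separate islands. The nearest boundary edge runs (6.50, 15.00)→(6.50, 45.00); distance from the point to it = 0.60 mm. The point is not inside any of the regions above, so it lies outside the cross-section (0.60 mm from the nearest boundary).

outside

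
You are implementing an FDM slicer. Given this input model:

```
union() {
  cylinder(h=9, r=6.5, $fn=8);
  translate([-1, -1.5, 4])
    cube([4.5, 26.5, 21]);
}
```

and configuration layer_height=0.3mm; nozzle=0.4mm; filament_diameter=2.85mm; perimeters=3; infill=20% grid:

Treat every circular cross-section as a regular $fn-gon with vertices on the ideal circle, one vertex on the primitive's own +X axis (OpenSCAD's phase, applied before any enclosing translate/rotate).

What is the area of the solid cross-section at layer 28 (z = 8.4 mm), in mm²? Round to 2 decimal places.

205.50 mm²

At z = 8.4 mm: the r=6.5 cylinder gives a regular 8-gon of circumradius 6.5 (constant along its height) (area = (8/2)·6.500²·sin(360°/8) = 119.50 mm²); the cube at (-1, -1.5) (footprint 4.5×26.5) is included at this height (area 119.25 mm²); Taking the union: the regions partially overlap — summed areas 238.75 mm² minus the doubly-counted overlap 33.26 mm² gives 205.50 mm² — area = 205.50 mm². Overall, the cross-section is a single solid region. Net area = 205.50 mm².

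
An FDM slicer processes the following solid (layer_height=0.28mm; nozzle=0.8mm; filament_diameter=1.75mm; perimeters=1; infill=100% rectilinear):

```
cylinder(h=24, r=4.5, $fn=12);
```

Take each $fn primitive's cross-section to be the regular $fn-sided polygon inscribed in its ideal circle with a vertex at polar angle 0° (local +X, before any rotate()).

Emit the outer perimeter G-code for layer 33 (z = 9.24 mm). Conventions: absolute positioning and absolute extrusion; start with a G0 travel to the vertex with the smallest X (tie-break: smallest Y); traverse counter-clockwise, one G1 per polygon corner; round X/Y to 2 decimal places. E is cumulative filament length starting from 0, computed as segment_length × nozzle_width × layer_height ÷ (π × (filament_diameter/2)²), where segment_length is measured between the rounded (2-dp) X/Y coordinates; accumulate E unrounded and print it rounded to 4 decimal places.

At z = 9.24 mm: the r=4.5 cylinder gives a regular 12-gon of circumradius 4.5 (constant along its height). The outline is a single polygon with 12 vertices. Extrusion per mm of travel: 0.8 × 0.28 / (π × 0.875²) = 0.093128. Accumulating E over each segment gives final E = 2.6041.

G0 X-4.50 Y0.00 Z9.24
G1 X-3.90 Y-2.25 E0.2169
G1 X-2.25 Y-3.90 E0.4342
G1 X0.00 Y-4.50 E0.6510
G1 X2.25 Y-3.90 E0.8679
G1 X3.90 Y-2.25 E1.0852
G1 X4.50 Y0.00 E1.3021
G1 X3.90 Y2.25 E1.5189
G1 X2.25 Y3.90 E1.7362
G1 X0.00 Y4.50 E1.9531
G1 X-2.25 Y3.90 E2.1700
G1 X-3.90 Y2.25 E2.3873
G1 X-4.50 Y0.00 E2.6041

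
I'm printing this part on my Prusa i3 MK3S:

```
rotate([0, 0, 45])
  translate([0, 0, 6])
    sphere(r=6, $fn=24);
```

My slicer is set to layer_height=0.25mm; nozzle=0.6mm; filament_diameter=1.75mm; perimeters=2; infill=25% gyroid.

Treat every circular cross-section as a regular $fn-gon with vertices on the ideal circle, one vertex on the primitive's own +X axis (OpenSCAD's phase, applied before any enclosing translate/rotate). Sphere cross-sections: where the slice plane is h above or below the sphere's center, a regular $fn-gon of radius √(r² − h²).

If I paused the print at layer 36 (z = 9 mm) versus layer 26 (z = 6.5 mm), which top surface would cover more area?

layer 26 (z = 6.5 mm)

Layer 36 (z = 9): the sphere: section is a regular 24-gon, circumradius = √(r²−h²) = √(6²−3²) = 5.196 (area = (24/2)·5.196²·sin(360°/24) = 83.86 mm²); (whole slice rotated 45° about Z — lengths, areas and connectivity unchanged). So its area = 83.86 mm². Layer 26 (z = 6.5): the r=6 sphere slices to a regular 24-gon of circumradius 5.979 (√(r²−h²) with h=0.5 from center) (area = (24/2)·5.979²·sin(360°/24) = 111.03 mm²); (whole slice rotated 45° about Z — lengths, areas and connectivity unchanged). So its area = 111.03 mm². Layer 26 is larger (111.03 vs 83.86 mm²).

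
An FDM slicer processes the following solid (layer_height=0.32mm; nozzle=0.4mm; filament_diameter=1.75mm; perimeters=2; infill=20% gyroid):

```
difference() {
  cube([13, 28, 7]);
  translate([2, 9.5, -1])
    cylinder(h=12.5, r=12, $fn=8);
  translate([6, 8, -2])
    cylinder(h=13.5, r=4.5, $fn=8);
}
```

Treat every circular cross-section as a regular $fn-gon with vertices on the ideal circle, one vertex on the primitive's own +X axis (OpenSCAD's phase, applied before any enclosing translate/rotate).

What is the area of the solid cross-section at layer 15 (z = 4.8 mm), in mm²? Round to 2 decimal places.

128.14 mm²

At z = 4.8 mm: the cube is present — its section is the full 13×28 rectangle (area 364.00 mm²); the r=12 cylinder at (2, 9.5) contributes a regular 8-gon of circumradius 12 (area = (8/2)·12.000²·sin(360°/8) = 407.29 mm²); the r=4.5 cylinder at (6, 8) contributes a regular 8-gon of circumradius 4.5 (area = (8/2)·4.500²·sin(360°/8) = 57.28 mm²); Subtracting the remaining from the first: starting from the 13×28 cube (364.00 mm²), the r=12 cylinder at (2, 9.5) partially overlaps it — only the 235.86 mm² overlap (of its 407.29 mm²) is removed, clipping the outline; the r=4.5 cylinder at (6, 8) misses the remaining region (no effect) — area = 128.14 mm². Overall, the cross-section has 2 separate islands. Net area = 128.14 mm².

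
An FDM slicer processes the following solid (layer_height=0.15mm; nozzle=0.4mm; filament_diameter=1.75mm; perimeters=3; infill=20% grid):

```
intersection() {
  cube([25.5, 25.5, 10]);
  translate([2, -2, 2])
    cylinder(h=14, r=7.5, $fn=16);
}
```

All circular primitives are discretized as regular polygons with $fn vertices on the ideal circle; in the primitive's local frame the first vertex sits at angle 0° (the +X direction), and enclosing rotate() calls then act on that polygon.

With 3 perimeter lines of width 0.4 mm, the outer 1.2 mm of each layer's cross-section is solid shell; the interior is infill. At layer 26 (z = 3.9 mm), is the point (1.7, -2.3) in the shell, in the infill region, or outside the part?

At z = 3.9 mm: the cube (footprint 25.5×25.5) is included at this height; the r=7.5 cylinder at (2, -2) gives a regular 16-gon of circumradius 7.5 (constant along its height); Taking the intersection: the r=7.5 cylinder at (2, -2) partially overlaps the 25.5×25.5 cube; clipping to the common part keeps 39.05 mm² — 1 connected region. Overall, the cross-section is a single solid region. The nearest boundary edge runs (9.10, 0.00)→(0.00, 0.00); distance from the point to it = 2.30 mm. The point is not inside any of the regions above, so it lies outside the cross-section (2.30 mm from the nearest boundary).

outside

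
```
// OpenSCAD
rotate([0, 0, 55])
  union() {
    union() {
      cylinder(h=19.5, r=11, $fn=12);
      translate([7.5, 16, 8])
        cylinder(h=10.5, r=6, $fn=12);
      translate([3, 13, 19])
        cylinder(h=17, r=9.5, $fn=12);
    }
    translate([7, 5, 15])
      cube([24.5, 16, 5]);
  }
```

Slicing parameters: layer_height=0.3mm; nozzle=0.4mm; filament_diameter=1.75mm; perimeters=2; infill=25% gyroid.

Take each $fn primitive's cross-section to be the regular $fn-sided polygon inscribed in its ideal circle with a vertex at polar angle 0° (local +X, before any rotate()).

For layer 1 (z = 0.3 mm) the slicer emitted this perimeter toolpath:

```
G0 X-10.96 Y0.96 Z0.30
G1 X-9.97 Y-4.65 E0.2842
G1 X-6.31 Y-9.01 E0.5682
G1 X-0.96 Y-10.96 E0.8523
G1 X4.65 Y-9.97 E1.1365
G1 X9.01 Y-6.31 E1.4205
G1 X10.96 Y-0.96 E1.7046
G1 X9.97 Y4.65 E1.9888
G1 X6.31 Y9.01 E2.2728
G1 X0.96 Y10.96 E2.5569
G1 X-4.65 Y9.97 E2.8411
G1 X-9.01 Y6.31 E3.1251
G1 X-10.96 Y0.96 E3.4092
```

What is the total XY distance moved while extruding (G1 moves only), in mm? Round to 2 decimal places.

68.33 mm

Sum the Euclidean lengths of each G1 segment: total = 68.33 mm.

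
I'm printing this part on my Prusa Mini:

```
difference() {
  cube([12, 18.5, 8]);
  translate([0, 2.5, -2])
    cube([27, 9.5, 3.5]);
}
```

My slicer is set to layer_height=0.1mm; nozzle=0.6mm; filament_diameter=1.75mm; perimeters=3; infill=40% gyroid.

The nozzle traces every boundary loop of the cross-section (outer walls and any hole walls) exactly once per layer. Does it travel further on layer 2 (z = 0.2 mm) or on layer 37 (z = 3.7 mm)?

Layer 2 (z = 0.2): the 12×18.5 cube contributes its full rectangle (perimeter 61.00 mm); the cube at (0, 2.5) (footprint 27×9.5) is included at this height (perimeter 73.00 mm); After the difference (first − rest): starting from the 12×18.5 cube, the 27×9.5 cube at (0, 2.5) partially overlaps it — only the 114.00 mm² overlap (of its 256.50 mm²) is removed, clipping the outline — boundary = 66.00 mm. So its perimeter = 66.00 mm. Layer 37 (z = 3.7): the cube is present — its section is the full 12×18.5 rectangle (perimeter 61.00 mm); the cube at (0, 2.5) does not reach this height (z outside [-2, 1.5]); After the difference (first − rest): none of the subtracted shapes is present at this height, so the 12×18.5 cube is unchanged — boundary = 61.00 mm. So its perimeter = 61.00 mm. Layer 2 is larger (66.00 vs 61.00 mm).

layer 2 (z = 0.2 mm)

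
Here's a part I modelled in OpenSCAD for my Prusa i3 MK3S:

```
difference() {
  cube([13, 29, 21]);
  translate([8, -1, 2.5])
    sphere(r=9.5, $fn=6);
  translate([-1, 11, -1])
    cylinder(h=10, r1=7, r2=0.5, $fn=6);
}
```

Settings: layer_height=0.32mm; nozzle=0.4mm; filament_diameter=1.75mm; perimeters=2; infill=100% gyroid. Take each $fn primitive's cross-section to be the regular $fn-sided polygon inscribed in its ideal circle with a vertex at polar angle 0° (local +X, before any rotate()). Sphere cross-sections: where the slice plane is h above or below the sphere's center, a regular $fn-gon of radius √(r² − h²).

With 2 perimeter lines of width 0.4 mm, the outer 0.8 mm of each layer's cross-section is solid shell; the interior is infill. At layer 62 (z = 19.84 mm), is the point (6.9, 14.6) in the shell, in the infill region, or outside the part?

infill

At z = 19.84 mm: the cube is present — its section is the full 13×29 rectangle; the sphere at (8, -1) is absent (|z−center|=17.340 > r=9.5); the cone at (-1, 11) is absent (z outside [-1, 9]); Taking the first minus the rest: none of the subtracted shapes is present at this height, so the 13×29 cube is unchanged — 1 connected region. Overall, the cross-section is a single solid region. The nearest boundary edge runs (13.00, 0.00)→(13.00, 29.00); distance from the point to it = 6.10 mm. The point is inside the cross-section and 6.10 mm from the nearest boundary — more than the 0.8 mm shell width (2 × 0.4), so it's in the infill interior.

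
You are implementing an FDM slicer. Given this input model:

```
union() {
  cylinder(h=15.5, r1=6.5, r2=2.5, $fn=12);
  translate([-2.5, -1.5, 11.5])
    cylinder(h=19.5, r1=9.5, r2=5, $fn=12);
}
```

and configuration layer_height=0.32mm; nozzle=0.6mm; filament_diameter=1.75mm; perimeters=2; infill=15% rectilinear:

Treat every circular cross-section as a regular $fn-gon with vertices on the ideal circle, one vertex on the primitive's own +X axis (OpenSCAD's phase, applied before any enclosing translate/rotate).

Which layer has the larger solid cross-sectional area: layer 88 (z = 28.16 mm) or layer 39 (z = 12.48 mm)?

layer 39 (z = 12.48 mm)

Layer 88 (z = 28.16): the cone is absent (z outside [0, 15.5]); the cone at (-2.5, -1.5) contributes a regular 12-gon of circumradius 5.655 (interpolated between r1=9.5 and r2=5 at t=0.854) (area = (12/2)·5.655²·sin(360°/12) = 95.95 mm²); Taking the union: only the cone at (-2.5, -1.5) is present, so the union is just that shape — area = 95.95 mm². So its area = 95.95 mm². Layer 39 (z = 12.48): the cone (r1=6.5→r2=2.5) has section circumradius 3.279 here — a regular 12-gon (area = (12/2)·3.279²·sin(360°/12) = 32.26 mm²); the cone at (-2.5, -1.5) (r1=9.5→r2=5) has section circumradius 9.274 here — a regular 12-gon (area = (12/2)·9.274²·sin(360°/12) = 258.01 mm²); Taking the union: the cone lies entirely inside the cone at (-2.5, -1.5), so the union is just the cone at (-2.5, -1.5) — area = 258.01 mm². So its area = 258.01 mm². Layer 39 is larger (258.01 vs 95.95 mm²).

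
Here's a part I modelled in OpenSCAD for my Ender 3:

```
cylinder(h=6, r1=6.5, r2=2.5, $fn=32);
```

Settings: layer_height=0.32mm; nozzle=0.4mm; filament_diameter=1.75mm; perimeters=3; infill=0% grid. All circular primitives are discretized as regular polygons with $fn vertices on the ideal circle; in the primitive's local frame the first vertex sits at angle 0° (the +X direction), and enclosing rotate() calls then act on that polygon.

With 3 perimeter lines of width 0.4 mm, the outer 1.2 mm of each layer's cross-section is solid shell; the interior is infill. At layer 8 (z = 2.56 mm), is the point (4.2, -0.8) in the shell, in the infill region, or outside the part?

At z = 2.56 mm: the cone (r1=6.5→r2=2.5) has section circumradius 4.793 here — a regular 32-gon. Overall, the cross-section is a single solid region. The nearest boundary edge runs (4.70, -0.94)→(4.79, 0.00); distance from the point to it = 0.51 mm. The point is inside the cross-section, 0.51 mm from the nearest boundary — within the 1.2 mm shell band (3 × 0.4).

shell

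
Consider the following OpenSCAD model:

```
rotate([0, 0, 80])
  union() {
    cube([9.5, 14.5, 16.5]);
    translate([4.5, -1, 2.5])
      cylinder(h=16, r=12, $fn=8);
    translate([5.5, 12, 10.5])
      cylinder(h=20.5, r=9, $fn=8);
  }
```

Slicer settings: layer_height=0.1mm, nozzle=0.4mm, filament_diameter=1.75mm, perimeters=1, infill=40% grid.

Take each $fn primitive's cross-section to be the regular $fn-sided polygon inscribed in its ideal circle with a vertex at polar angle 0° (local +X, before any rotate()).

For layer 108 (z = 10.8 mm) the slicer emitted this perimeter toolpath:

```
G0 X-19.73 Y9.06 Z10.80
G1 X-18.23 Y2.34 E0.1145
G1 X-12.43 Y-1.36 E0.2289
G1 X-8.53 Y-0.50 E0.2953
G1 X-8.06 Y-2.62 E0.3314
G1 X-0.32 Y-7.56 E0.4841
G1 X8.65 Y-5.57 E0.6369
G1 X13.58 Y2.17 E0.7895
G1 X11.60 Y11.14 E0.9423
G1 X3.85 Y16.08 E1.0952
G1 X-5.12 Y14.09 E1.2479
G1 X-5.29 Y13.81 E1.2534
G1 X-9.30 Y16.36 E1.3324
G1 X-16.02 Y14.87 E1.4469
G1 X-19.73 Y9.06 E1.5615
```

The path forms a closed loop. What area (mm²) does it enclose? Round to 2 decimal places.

Apply the shoelace formula to the sequence of (X, Y) vertices; enclosed area = 565.79 mm².

565.79 mm²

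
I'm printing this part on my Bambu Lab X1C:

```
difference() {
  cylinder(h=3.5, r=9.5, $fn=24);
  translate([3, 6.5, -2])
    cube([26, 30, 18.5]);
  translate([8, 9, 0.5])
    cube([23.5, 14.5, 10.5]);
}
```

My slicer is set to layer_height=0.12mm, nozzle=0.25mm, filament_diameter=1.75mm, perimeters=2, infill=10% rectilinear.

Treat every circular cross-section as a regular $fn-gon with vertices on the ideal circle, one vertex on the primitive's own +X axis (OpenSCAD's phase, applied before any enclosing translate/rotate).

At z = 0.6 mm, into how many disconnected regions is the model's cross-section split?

At z = 0.6 mm: the r=9.5 cylinder gives a regular 24-gon of circumradius 9.5 (constant along its height); the cube at (3, 6.5) is present — its section is the full 26×30 rectangle; the cube at (8, 9) is present — its section is the full 23.5×14.5 rectangle; After the difference (first − rest): starting from the r=9.5 cylinder, the 26×30 cube at (3, 6.5) partially overlaps it — only the 5.59 mm² overlap (of its 780.00 mm²) is removed, clipping the outline; the 23.5×14.5 cube at (8, 9) misses the remaining region (no effect) — 1 connected region. The result has 1 disconnected region.

1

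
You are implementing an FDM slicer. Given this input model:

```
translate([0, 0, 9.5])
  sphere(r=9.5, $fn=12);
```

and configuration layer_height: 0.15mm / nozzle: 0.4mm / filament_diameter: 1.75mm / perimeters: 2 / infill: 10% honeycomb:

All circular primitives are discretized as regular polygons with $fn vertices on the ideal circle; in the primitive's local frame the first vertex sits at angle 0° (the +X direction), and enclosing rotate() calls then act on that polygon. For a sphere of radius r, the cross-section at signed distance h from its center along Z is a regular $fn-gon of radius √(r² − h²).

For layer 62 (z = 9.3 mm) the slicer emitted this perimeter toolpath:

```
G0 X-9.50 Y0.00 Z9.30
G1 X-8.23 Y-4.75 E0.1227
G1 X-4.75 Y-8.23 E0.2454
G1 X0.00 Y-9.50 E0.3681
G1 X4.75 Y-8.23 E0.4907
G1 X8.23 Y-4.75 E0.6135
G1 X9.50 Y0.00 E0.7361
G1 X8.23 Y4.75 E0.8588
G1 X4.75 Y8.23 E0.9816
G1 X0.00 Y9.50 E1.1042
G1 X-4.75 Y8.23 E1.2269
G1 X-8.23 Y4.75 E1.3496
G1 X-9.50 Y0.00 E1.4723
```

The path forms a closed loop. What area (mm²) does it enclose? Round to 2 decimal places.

270.84 mm²

Apply the shoelace formula to the sequence of (X, Y) vertices; enclosed area = 270.84 mm².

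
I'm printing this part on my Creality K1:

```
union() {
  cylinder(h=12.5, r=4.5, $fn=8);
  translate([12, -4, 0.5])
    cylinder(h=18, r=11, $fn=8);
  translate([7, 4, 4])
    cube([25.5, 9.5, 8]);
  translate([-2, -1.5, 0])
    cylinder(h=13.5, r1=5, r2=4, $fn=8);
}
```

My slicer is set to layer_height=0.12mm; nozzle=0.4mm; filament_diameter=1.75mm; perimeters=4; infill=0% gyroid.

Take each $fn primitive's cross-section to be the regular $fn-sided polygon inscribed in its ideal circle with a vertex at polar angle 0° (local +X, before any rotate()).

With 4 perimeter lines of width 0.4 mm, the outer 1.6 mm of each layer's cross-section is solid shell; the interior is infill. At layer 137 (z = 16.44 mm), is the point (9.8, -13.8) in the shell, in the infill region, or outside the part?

At z = 16.44 mm: the cylinder is not intersected at this z (z outside [0, 12.5]); the r=11 cylinder at (12, -4) contributes a regular 8-gon of circumradius 11; the cube at (7, 4) does not reach this height (z outside [4, 12]); the cone at (-2, -1.5) is absent (z outside [0, 13.5]); Combining (union): only the r=11 cylinder at (12, -4) is present, so the union is just that shape — 1 connected region. Overall, the cross-section is a single solid region. The nearest boundary edge runs (4.22, -11.78)→(12.00, -15.00); distance from the point to it = 0.27 mm. The point is inside the cross-section, 0.27 mm from the nearest boundary — within the 1.6 mm shell band (4 × 0.4).

shell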